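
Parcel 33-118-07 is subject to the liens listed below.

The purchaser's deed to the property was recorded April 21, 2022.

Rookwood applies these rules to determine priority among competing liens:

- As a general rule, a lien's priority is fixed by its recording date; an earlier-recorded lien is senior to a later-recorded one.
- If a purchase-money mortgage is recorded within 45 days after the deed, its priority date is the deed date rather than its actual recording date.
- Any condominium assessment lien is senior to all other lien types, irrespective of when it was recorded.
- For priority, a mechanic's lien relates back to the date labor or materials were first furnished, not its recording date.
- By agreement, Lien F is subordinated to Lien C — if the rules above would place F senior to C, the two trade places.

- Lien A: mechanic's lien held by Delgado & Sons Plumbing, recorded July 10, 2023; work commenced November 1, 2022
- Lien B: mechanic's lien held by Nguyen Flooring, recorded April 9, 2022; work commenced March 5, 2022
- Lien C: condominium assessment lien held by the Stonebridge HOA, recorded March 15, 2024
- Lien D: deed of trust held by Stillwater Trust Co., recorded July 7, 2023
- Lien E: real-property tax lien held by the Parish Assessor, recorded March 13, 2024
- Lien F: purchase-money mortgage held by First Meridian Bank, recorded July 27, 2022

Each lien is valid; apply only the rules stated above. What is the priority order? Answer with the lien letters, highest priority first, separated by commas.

C, B, F, A, D, E

Effective dates after the stated exceptions: A relates back to November 1, 2022 (work commenced); B is treated as recorded March 5, 2022, the work-commencement date; F missed the 45-day window (97 days after the deed), so its recording date stands.
C is a condominium assessment lien, so it outranks all other liens regardless of date.
Ordering the rest by effective date: B (March 5, 2022), F (July 27, 2022), A (November 1, 2022), D (July 7, 2023), E (March 13, 2024).
F already ranks below C; the subordination has no effect.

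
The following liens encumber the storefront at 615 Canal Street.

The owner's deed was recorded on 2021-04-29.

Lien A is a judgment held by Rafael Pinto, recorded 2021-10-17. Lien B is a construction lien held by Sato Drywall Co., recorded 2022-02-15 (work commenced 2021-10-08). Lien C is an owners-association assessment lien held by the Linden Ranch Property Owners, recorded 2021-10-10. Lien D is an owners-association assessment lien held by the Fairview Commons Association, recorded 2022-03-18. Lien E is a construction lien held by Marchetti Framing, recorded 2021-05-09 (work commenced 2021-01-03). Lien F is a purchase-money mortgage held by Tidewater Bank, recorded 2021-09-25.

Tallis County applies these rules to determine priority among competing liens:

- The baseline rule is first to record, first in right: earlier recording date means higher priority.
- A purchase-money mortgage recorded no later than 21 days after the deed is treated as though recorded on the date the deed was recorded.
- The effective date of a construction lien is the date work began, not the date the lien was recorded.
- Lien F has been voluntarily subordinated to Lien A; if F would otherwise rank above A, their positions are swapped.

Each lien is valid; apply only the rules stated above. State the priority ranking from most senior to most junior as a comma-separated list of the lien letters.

E, A, B, C, F, D

Effective dates after the stated exceptions: B is treated as recorded 2021-10-08, the work-commencement date; E's effective date is 2021-01-03, when work began; F was recorded 149 days after the deed — beyond 21 days — so no relation-back applies.
Sorted by effective date: E (2021-01-03), F (2021-09-25), B (2021-10-08), C (2021-10-10), A (2021-10-17), D (2022-03-18).
F would otherwise be senior to A, so under the subordination agreement F and A exchange positions.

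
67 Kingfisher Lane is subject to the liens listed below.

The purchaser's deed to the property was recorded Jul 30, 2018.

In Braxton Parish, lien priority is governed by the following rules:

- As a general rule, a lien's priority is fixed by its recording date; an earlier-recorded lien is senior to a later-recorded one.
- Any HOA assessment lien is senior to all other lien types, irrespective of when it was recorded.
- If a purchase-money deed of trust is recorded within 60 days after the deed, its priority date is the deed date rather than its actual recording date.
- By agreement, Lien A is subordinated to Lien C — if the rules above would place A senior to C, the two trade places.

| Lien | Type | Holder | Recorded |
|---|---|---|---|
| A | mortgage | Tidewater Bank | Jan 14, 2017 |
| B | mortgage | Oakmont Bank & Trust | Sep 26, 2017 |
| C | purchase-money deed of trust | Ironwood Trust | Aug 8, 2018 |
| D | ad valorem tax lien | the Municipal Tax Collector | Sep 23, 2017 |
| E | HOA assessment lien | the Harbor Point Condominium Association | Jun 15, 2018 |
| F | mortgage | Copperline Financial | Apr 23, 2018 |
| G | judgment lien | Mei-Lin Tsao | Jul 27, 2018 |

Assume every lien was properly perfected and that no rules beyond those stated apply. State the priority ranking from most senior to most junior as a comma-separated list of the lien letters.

E, C, D, B, F, G, A

First, effective dates: C's effective date is the deed date, Jul 30, 2018.
E, as an HOA assessment lien, has superpriority and ranks first.
The other liens, earliest effective date first: A (Jan 14, 2017), D (Sep 23, 2017), B (Sep 26, 2017), F (Apr 23, 2018), G (Jul 27, 2018), C (Jul 30, 2018).
The subordination applies — A was senior to C — so A and C swap.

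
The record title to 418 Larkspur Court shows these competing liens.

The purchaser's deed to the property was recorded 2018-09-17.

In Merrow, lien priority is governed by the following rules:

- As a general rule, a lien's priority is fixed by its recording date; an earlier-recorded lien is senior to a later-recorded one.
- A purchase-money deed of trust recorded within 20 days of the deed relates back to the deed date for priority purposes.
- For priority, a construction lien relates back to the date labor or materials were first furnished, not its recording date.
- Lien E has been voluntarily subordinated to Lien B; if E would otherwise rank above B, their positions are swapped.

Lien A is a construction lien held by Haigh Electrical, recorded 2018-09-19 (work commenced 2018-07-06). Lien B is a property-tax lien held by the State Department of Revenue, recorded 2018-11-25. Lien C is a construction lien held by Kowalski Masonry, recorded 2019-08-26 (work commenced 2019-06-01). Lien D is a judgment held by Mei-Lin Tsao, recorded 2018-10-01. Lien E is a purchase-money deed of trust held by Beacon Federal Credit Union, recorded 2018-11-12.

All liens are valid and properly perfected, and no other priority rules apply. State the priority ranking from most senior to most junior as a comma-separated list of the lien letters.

First, effective dates: A relates back to 2018-07-06 (work commenced); C relates back to 2019-06-01 (work commenced); E missed the 20-day window (56 days after the deed), so its recording date stands.
Sorted by effective date: A (2018-07-06), D (2018-10-01), E (2018-11-12), B (2018-11-25), C (2019-06-01).
E is senior to B before the subordination, so the two trade places.

A, D, B, E, C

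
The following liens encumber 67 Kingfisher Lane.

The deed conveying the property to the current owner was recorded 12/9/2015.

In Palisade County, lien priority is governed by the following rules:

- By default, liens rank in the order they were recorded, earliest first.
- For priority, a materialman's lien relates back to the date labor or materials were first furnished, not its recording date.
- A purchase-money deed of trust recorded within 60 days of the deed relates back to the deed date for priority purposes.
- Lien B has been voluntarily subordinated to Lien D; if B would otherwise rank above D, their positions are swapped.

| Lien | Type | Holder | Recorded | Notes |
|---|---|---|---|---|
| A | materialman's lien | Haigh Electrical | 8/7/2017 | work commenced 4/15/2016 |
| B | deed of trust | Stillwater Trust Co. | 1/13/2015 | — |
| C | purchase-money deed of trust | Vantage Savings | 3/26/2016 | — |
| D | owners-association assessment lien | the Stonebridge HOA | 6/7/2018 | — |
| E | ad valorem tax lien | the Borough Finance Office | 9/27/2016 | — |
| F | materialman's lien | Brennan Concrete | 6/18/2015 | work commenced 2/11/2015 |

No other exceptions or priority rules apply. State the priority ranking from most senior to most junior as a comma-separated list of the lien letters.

D, F, C, A, E, B

First, effective dates: A's effective date is 4/15/2016, when work began; C missed the 60-day window (108 days after the deed), so its recording date stands; F's effective date is 2/11/2015, when work began.
By effective date, earliest first: B (1/13/2015), F (2/11/2015), C (3/26/2016), A (4/15/2016), E (9/27/2016), D (6/7/2018).
The subordination applies — B was senior to D — so B and D swap.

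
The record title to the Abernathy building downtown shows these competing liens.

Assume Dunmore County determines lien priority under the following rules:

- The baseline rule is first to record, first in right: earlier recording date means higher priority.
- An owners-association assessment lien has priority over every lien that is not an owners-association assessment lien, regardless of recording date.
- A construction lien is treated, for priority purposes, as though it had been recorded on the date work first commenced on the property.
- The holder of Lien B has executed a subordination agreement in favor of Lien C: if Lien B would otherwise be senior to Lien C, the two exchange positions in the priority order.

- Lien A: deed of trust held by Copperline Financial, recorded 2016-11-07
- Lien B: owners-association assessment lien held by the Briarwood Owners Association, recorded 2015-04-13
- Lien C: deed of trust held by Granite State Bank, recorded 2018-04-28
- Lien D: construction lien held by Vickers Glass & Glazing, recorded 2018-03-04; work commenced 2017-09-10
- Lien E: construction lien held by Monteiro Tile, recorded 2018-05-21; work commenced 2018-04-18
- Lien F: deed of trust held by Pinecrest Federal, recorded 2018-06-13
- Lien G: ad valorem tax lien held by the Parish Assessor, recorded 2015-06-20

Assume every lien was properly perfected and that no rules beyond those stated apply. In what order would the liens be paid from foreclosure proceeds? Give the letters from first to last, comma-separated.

Effective dates: D is treated as recorded 2017-09-10, the work-commencement date; E is treated as recorded 2018-04-18, the work-commencement date.
B, as an owners-association assessment lien, has superpriority and ranks first.
Ordering the rest by effective date: G (2015-06-20), A (2016-11-07), D (2017-09-10), E (2018-04-18), C (2018-04-28), F (2018-06-13).
Because B would otherwise rank above C, the subordination swaps them.

C, G, A, D, E, B, F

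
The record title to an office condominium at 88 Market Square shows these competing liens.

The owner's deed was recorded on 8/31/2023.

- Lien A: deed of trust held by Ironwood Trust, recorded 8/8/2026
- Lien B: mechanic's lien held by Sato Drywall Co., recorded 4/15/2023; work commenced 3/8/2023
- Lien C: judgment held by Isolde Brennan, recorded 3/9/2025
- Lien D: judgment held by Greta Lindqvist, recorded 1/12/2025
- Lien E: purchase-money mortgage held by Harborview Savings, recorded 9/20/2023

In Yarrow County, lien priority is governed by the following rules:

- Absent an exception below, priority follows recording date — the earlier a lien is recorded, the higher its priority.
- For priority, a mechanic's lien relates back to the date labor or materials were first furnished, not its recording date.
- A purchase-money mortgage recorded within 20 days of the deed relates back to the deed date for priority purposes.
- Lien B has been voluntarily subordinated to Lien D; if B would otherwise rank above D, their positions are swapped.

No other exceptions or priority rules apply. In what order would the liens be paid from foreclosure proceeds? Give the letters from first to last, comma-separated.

Effective dates: B relates back to 3/8/2023 (work commenced); E was recorded within the 20-day window, so its effective date is the deed date 8/31/2023.
By effective date: B (3/8/2023), E (8/31/2023), D (1/12/2025), C (3/9/2025), A (8/8/2026).
Because B would otherwise rank above D, the subordination swaps them.

D, E, B, C, A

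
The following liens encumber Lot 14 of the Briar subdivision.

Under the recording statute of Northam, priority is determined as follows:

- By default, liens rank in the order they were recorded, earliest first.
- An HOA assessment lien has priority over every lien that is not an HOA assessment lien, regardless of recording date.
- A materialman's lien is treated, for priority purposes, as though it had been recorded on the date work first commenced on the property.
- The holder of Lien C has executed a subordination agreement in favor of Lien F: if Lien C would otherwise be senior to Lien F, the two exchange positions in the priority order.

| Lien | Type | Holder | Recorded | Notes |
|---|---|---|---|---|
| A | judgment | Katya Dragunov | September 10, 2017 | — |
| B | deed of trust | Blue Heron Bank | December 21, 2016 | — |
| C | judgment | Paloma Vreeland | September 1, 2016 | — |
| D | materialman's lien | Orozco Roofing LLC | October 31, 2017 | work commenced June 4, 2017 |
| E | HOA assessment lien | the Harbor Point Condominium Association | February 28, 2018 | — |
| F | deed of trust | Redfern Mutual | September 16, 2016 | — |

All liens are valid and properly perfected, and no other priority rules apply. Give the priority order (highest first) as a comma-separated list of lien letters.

E, F, C, B, D, A

Adjusting effective dates: D is treated as recorded June 4, 2017, the work-commencement date.
As an HOA assessment lien, E is senior to every other lien.
Remaining liens by effective date: C (September 1, 2016), F (September 16, 2016), B (December 21, 2016), D (June 4, 2017), A (September 10, 2017).
Because C would otherwise rank above F, the subordination swaps them.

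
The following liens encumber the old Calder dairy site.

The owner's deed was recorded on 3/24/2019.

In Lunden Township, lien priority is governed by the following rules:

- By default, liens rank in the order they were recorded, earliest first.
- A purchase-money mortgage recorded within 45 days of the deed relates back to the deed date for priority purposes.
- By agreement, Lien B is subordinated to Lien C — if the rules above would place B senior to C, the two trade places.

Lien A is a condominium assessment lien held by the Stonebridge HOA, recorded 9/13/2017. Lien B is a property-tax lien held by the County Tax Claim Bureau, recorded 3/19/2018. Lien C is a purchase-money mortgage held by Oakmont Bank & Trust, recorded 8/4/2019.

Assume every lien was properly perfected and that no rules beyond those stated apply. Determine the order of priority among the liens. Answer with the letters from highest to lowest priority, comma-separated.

Adjusting effective dates: C missed the 45-day window (133 days after the deed), so its recording date stands.
Sorted by effective date: A (9/13/2017), B (3/19/2018), C (8/4/2019).
B is senior to C before the subordination, so the two trade places.

A, C, B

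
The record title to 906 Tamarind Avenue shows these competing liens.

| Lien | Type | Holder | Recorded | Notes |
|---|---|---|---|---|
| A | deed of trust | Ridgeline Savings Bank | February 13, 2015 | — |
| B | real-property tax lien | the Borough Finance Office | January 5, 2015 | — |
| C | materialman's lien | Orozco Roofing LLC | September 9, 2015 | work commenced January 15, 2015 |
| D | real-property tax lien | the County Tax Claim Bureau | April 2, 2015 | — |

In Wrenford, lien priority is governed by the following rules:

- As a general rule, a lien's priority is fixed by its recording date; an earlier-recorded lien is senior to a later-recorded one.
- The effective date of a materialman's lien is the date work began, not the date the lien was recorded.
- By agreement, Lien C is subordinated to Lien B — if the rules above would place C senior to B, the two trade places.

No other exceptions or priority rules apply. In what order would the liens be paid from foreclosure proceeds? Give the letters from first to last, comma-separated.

Adjusting effective dates: C relates back to January 15, 2015 (work commenced).
Sorted by effective date: B (January 5, 2015), C (January 15, 2015), A (February 13, 2015), D (April 2, 2015).
C already ranks below B; the subordination has no effect.

B, C, A, D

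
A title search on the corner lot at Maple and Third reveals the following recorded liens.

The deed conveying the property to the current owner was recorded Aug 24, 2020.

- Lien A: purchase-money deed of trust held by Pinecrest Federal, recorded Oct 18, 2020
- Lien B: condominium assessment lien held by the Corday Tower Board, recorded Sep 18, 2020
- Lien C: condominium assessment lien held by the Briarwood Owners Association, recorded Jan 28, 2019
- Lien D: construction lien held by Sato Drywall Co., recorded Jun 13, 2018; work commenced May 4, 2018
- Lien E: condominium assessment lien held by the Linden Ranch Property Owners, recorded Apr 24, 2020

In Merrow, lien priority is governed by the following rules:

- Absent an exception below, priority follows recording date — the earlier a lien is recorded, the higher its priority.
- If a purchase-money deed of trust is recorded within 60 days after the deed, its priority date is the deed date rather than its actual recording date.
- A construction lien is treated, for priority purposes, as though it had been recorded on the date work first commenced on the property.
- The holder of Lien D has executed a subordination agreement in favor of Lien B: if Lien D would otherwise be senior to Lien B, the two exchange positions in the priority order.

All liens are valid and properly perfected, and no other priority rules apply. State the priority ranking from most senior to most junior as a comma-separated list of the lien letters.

B, C, E, A, D

Adjusting effective dates: A's effective date is the deed date, Aug 24, 2020; D relates back to May 4, 2018 (work commenced).
By effective date, earliest first: D (May 4, 2018), C (Jan 28, 2019), E (Apr 24, 2020), A (Aug 24, 2020), B (Sep 18, 2020).
D would otherwise be senior to B, so under the subordination agreement D and B exchange positions.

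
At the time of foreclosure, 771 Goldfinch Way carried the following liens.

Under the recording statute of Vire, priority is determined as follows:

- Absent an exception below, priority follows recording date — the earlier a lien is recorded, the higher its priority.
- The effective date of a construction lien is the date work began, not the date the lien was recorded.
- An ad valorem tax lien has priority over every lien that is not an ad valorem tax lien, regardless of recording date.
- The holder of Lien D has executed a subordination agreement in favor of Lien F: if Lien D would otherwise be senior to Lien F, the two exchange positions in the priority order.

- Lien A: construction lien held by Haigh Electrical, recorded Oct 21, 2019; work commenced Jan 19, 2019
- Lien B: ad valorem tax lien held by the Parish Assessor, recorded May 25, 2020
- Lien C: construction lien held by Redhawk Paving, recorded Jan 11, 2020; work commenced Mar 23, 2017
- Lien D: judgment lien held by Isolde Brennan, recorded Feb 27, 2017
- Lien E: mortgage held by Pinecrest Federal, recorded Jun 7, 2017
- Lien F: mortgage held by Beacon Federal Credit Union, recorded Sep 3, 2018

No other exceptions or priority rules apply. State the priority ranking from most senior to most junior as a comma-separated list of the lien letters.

Effective dates: A relates back to Jan 19, 2019 (work commenced); C is treated as recorded Mar 23, 2017, the work-commencement date.
B is an ad valorem tax lien, so it outranks all other liens regardless of date.
Among the remaining liens, by effective date: D (Feb 27, 2017), C (Mar 23, 2017), E (Jun 7, 2017), F (Sep 3, 2018), A (Jan 19, 2019).
D would otherwise be senior to F, so under the subordination agreement D and F exchange positions.

B, F, C, E, D, A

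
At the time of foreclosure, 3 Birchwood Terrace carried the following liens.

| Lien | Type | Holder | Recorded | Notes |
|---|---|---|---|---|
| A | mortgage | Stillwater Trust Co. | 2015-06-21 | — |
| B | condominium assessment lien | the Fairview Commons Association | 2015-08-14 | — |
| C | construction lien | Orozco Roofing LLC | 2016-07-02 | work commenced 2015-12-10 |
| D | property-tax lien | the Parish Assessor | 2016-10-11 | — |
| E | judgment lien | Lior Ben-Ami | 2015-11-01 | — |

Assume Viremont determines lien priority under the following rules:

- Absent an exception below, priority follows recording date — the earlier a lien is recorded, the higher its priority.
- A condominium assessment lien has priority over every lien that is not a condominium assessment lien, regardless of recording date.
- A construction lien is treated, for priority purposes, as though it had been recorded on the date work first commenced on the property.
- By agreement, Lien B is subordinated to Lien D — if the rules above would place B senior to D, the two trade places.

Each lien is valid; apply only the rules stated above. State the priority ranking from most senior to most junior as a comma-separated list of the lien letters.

Adjusting effective dates: C's effective date is 2015-12-10, when work began.
As a condominium assessment lien, B is senior to every other lien.
Remaining liens by effective date: A (2015-06-21), E (2015-11-01), C (2015-12-10), D (2016-10-11).
B is senior to D before the subordination, so the two trade places.

D, A, E, C, B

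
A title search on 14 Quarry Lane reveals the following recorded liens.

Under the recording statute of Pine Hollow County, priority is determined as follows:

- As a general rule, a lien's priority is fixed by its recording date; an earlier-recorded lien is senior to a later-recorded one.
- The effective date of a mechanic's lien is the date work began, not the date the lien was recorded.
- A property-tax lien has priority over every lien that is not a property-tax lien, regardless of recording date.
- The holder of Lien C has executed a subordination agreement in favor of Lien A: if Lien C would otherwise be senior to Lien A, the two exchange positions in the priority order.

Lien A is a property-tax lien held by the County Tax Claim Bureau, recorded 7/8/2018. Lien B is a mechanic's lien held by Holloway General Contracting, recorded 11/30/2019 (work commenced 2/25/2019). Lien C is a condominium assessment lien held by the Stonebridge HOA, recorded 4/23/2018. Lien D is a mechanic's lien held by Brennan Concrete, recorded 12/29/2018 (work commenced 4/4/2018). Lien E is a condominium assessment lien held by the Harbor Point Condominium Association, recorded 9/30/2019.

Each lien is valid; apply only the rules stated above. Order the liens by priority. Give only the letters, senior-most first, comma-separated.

Effective dates: B's effective date is 2/25/2019, when work began; D's effective date is 4/4/2018, when work began.
A is a property-tax lien and takes priority over every other lien.
Among the remaining liens, by effective date: D (4/4/2018), C (4/23/2018), B (2/25/2019), E (9/30/2019).
C is already junior to A, so the subordination agreement changes nothing.

A, D, C, B, E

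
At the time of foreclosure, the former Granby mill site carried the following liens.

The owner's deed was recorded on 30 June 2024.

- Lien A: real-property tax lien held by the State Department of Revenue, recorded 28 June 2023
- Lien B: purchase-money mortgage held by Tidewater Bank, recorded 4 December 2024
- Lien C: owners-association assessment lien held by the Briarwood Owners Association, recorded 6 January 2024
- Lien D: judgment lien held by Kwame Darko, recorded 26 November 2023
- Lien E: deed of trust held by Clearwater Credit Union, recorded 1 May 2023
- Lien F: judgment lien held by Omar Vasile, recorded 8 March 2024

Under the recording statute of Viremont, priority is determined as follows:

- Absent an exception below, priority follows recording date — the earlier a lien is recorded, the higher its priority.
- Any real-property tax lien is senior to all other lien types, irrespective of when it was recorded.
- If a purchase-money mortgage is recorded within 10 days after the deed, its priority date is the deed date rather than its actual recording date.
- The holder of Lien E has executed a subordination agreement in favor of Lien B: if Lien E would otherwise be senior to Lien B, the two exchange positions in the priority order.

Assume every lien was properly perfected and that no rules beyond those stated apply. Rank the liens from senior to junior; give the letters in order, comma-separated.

A, B, D, C, F, E

Effective dates: B missed the 10-day window (157 days after the deed), so its recording date stands.
A is a real-property tax lien, so it outranks all other liens regardless of date.
Ordering the rest by effective date: E (1 May 2023), D (26 November 2023), C (6 January 2024), F (8 March 2024), B (4 December 2024).
E would otherwise be senior to B, so under the subordination agreement E and B exchange positions.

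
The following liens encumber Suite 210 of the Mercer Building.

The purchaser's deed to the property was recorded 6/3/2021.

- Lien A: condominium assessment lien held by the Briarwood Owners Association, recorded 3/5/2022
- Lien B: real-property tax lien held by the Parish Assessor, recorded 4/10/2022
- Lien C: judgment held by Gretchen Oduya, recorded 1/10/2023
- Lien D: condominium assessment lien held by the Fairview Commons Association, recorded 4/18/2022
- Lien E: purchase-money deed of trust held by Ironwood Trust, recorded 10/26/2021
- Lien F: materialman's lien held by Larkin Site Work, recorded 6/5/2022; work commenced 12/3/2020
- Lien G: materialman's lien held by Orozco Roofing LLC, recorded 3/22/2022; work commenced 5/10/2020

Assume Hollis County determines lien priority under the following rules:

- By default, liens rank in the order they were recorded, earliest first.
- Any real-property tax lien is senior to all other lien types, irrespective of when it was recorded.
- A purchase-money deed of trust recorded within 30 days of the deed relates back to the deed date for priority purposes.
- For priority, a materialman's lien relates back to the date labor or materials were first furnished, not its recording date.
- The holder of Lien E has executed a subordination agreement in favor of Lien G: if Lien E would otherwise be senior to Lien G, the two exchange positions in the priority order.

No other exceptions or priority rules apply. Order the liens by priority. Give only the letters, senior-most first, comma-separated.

Adjusting effective dates: E was recorded 145 days after the deed — beyond 30 days — so no relation-back applies; F's effective date is 12/3/2020, when work began; G is treated as recorded 5/10/2020, the work-commencement date.
B is a real-property tax lien and takes priority over every other lien.
Ordering the rest by effective date: G (5/10/2020), F (12/3/2020), E (10/26/2021), A (3/5/2022), D (4/18/2022), C (1/10/2023).
E is already junior to G, so the subordination agreement changes nothing.

B, G, F, E, A, D, C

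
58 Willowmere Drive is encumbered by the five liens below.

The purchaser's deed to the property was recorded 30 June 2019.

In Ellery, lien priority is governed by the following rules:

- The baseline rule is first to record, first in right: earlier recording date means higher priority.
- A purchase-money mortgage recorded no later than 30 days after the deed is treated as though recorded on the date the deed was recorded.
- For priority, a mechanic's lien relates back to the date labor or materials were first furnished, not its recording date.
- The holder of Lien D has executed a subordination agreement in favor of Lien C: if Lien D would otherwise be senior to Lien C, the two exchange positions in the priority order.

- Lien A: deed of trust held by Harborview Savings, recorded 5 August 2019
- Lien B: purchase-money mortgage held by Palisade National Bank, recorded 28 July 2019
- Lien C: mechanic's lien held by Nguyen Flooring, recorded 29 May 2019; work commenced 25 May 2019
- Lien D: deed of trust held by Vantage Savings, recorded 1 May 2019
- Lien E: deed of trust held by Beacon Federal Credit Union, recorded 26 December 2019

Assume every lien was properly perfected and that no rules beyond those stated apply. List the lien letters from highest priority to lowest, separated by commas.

Effective dates: B's effective date is the deed date, 30 June 2019; C relates back to 25 May 2019 (work commenced).
Ordering by effective date: D (1 May 2019), C (25 May 2019), B (30 June 2019), A (5 August 2019), E (26 December 2019).
Because D would otherwise rank above C, the subordination swaps them.

C, D, B, A, E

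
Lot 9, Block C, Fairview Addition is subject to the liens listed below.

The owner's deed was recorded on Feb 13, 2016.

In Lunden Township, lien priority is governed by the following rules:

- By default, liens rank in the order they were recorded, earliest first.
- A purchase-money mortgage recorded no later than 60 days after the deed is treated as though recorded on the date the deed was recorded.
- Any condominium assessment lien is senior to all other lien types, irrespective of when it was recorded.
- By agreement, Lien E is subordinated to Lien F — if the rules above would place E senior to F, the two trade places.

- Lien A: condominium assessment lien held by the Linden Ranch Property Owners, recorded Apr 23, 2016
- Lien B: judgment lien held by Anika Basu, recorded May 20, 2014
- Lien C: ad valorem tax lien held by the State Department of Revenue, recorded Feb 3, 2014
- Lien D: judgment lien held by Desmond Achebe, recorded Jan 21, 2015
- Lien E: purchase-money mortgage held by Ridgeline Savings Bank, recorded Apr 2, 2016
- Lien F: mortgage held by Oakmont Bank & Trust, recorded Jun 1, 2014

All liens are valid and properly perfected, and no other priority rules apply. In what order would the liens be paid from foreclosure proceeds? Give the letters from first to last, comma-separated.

Adjusting effective dates: E's effective date is the deed date, Feb 13, 2016.
A is a condominium assessment lien, so it outranks all other liens regardless of date.
Among the remaining liens, by effective date: C (Feb 3, 2014), B (May 20, 2014), F (Jun 1, 2014), D (Jan 21, 2015), E (Feb 13, 2016).
Since E is not senior to F, the subordination leaves the order unchanged.

A, C, B, F, D, E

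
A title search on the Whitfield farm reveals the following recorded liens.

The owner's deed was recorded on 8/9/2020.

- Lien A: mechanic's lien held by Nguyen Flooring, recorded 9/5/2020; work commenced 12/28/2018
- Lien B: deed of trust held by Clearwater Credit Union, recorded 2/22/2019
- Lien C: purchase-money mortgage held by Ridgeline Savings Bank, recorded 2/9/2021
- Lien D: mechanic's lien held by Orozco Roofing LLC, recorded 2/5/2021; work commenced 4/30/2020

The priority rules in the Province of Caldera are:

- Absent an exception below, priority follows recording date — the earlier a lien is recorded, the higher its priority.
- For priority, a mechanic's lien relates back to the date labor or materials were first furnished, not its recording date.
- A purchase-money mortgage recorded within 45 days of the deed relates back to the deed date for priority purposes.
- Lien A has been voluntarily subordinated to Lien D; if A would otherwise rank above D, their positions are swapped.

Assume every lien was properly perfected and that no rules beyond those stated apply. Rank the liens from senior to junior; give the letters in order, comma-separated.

D, B, A, C

First, effective dates: A relates back to 12/28/2018 (work commenced); C was recorded 184 days after the deed, outside the 45-day window, so it keeps its recording date; D is treated as recorded 4/30/2020, the work-commencement date.
Sorted by effective date: A (12/28/2018), B (2/22/2019), D (4/30/2020), C (2/9/2021).
A would otherwise be senior to D, so under the subordination agreement A and D exchange positions.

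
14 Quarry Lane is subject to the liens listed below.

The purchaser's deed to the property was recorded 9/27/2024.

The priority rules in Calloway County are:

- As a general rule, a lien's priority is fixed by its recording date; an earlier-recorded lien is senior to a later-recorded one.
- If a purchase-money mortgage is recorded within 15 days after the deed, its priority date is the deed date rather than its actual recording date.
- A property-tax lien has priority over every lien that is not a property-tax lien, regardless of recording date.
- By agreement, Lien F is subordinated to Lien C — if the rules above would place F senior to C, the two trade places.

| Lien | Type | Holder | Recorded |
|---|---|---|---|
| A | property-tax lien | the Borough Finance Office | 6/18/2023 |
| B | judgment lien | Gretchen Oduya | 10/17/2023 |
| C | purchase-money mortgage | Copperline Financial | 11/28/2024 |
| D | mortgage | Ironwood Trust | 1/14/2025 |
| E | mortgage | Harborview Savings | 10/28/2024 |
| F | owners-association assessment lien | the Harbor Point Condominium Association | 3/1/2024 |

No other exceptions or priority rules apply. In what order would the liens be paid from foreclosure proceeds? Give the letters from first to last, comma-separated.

A, B, C, E, F, D

Adjusting effective dates: C missed the 15-day window (62 days after the deed), so its recording date stands.
A is a property-tax lien and takes priority over every other lien.
Remaining liens by effective date: B (10/17/2023), F (3/1/2024), E (10/28/2024), C (11/28/2024), D (1/14/2025).
F is senior to C before the subordination, so the two trade places.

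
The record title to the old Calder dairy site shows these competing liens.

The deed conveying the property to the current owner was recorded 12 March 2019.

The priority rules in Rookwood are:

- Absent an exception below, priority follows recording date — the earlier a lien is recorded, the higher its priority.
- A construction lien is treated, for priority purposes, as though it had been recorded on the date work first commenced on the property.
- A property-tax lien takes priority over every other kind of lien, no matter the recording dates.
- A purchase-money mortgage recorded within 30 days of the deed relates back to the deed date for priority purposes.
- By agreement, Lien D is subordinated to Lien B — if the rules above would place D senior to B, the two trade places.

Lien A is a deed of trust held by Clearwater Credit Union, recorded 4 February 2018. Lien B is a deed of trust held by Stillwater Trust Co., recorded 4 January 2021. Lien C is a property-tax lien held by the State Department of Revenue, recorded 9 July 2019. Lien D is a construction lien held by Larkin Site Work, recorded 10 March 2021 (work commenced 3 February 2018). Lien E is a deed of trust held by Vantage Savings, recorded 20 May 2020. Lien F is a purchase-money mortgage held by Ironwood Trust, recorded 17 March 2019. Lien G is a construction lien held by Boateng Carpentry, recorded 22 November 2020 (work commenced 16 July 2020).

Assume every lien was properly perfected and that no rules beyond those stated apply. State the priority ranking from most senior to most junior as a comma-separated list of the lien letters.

C, B, A, F, E, G, D

Adjusting effective dates: D's effective date is 3 February 2018, when work began; F was recorded within the 30-day window, so its effective date is the deed date 12 March 2019; G's effective date is 16 July 2020, when work began.
C is a property-tax lien, so it outranks all other liens regardless of date.
Ordering the rest by effective date: D (3 February 2018), A (4 February 2018), F (12 March 2019), E (20 May 2020), G (16 July 2020), B (4 January 2021).
D would otherwise be senior to B, so under the subordination agreement D and B exchange positions.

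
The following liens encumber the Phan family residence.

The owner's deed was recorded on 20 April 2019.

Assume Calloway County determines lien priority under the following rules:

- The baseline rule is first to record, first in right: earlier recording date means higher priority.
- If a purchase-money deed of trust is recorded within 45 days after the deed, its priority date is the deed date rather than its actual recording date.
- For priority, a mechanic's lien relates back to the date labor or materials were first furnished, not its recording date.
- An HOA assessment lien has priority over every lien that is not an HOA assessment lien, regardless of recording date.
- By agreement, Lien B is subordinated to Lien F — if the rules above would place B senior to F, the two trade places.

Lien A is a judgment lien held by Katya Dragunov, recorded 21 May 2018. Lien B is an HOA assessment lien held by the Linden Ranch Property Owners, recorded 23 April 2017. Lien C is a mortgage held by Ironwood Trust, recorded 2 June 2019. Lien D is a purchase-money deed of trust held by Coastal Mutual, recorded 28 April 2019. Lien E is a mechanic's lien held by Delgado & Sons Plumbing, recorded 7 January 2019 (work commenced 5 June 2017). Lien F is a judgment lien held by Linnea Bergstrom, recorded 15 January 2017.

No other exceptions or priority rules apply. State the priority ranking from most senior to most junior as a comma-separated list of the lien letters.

Adjusting effective dates: D was recorded within the 45-day window, so its effective date is the deed date 20 April 2019; E's effective date is 5 June 2017, when work began.
B, as an HOA assessment lien, has superpriority and ranks first.
Remaining liens by effective date: F (15 January 2017), E (5 June 2017), A (21 May 2018), D (20 April 2019), C (2 June 2019).
B would otherwise be senior to F, so under the subordination agreement B and F exchange positions.

F, B, E, A, D, C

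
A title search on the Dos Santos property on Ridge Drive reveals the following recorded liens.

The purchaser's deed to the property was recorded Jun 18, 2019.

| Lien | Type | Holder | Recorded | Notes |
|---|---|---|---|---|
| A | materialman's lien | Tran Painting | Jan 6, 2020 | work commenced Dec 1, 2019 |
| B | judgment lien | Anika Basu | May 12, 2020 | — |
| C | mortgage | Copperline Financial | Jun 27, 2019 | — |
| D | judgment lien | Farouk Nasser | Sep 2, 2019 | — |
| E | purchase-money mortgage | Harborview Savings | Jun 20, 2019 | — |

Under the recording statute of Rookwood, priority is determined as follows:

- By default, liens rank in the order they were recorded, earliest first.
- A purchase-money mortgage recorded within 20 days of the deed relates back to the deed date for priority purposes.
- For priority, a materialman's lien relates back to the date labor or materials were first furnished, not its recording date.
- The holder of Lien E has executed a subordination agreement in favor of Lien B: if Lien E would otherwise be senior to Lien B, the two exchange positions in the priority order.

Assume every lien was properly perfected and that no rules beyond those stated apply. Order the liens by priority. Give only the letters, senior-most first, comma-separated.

B, C, D, A, E

Effective dates after the stated exceptions: A relates back to Dec 1, 2019 (work commenced); E was recorded within the 20-day window, so its effective date is the deed date Jun 18, 2019.
Ordering by effective date: E (Jun 18, 2019), C (Jun 27, 2019), D (Sep 2, 2019), A (Dec 1, 2019), B (May 12, 2020).
Because E would otherwise rank above B, the subordination swaps them.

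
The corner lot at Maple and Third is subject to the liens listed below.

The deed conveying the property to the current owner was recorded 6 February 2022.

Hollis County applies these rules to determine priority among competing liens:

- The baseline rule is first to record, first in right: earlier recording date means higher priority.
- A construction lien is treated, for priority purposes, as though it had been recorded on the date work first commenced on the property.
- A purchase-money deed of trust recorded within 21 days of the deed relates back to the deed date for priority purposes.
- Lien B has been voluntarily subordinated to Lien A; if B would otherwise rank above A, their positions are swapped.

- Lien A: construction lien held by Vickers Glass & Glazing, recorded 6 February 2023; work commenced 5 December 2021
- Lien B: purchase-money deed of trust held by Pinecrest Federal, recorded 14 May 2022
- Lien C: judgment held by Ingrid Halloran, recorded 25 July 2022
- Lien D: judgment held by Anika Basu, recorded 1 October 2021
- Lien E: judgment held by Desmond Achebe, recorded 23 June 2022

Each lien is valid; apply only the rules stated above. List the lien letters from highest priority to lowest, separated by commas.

D, A, B, E, C

Adjusting effective dates: A relates back to 5 December 2021 (work commenced); B was recorded 97 days after the deed — beyond 21 days — so no relation-back applies.
By effective date: D (1 October 2021), A (5 December 2021), B (14 May 2022), E (23 June 2022), C (25 July 2022).
Since B is not senior to A, the subordination leaves the order unchanged.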